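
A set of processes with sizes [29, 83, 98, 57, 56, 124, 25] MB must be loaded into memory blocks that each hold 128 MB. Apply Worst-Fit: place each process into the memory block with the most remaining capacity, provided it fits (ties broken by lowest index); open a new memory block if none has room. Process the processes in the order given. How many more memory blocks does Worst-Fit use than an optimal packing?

0

Worst-Fit: [29,83] [98,25] [57,56] [124] → 4 memory blocks.
Total size 472 MB; any packing needs at least ⌈472/128⌉ = 4 memory blocks.
So 4 is already optimal.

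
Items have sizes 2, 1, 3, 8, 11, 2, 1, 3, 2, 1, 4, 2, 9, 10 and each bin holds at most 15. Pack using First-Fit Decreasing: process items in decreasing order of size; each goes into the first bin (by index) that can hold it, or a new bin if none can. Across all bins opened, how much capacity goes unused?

1

Sorted descending: 11, 10, 9, 8, 4, 3, 3, 2, 2, 2, 2, 1, 1, 1.
bin 1: place 11, 4 left
bin 2: place 10, 5 left
bin 3: place 9, 6 left
bin 4: place 8, 7 left
bin 1: place 4, 0 left
bin 2: place 3, 2 left
bin 3: place 3, 3 left
bin 2: place 2, 0 left
bin 3: place 2, 1 left
bin 4: place 2, 5 left
bin 4: place 2, 3 left
bin 3: place 1, 0 left
bin 4: place 1, 2 left
bin 4: place 1, 1 left
4 bins × 15 = 60; used 59; unused 1.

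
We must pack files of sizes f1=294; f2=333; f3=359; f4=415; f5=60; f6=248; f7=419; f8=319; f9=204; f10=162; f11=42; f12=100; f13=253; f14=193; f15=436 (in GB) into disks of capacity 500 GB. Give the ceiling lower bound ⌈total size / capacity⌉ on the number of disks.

Total size = 294 + 333 + 359 + 415 + 60 + 248 + 419 + 319 + 204 + 162 + 42 + 100 + 253 + 193 + 436 = 3837 GB.
⌈3837 / 500⌉ = 8.

8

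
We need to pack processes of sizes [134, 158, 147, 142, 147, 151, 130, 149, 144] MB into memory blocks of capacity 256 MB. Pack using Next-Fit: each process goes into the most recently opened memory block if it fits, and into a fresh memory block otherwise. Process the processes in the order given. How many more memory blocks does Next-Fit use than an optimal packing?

Next-Fit: [134] [158] [147] [142] [147] [151] [130] [149] [144] → 9 memory blocks.
9 processes exceed 128 MB (half the capacity), and no two of those can share a memory block, so at least 9 memory blocks are needed.
So 9 is already optimal.

0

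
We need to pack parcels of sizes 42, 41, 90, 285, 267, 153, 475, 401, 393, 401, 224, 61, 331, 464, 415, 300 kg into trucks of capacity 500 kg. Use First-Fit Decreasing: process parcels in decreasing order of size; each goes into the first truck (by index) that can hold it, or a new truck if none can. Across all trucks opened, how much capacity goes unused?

657

Sorted descending: 475, 464, 415, 401, 401, 393, 331, 300, 285, 267, 224, 153, 90, 61, 42, 41.
truck 1: place 475 kg, 25 kg left
truck 2: place 464 kg, 36 kg left
truck 3: place 415 kg, 85 kg left
truck 4: place 401 kg, 99 kg left
truck 5: place 401 kg, 99 kg left
truck 6: place 393 kg, 107 kg left
truck 7: place 331 kg, 169 kg left
truck 8: place 300 kg, 200 kg left
truck 9: place 285 kg, 215 kg left
truck 10: place 267 kg, 233 kg left
truck 10: place 224 kg, 9 kg left
truck 7: place 153 kg, 16 kg left
truck 4: place 90 kg, 9 kg left
truck 3: place 61 kg, 24 kg left
truck 5: place 42 kg, 57 kg left
truck 5: place 41 kg, 16 kg left
10 trucks × 500 kg = 5000 kg; used 4343 kg; unused 657 kg.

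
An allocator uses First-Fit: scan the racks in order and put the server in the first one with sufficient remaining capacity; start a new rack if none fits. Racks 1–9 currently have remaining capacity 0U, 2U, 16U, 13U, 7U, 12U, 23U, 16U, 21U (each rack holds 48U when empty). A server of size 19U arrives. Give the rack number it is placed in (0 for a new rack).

7

Racks with room: rack 7 (23U), rack 9 (21U).
The first with room is rack 7.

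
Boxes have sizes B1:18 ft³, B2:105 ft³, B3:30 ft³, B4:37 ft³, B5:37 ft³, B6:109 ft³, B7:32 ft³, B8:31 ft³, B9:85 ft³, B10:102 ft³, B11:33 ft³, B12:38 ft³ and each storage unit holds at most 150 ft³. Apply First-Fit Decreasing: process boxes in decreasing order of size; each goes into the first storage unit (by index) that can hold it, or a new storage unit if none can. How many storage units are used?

5

Sorted descending: 109, 105, 102, 85, 38, 37, 37, 33, 32, 31, 30, 18.
109 ft³ → storage unit 1 (remaining 41 ft³)
105 ft³ → storage unit 2 (remaining 45 ft³)
102 ft³ → storage unit 3 (remaining 48 ft³)
85 ft³ → storage unit 4 (remaining 65 ft³)
38 ft³ → storage unit 1 (remaining 3 ft³)
37 ft³ → storage unit 2 (remaining 8 ft³)
37 ft³ → storage unit 3 (remaining 11 ft³)
33 ft³ → storage unit 4 (remaining 32 ft³)
32 ft³ → storage unit 4 (remaining 0 ft³)
31 ft³ → storage unit 5 (remaining 119 ft³)
30 ft³ → storage unit 5 (remaining 89 ft³)
18 ft³ → storage unit 5 (remaining 71 ft³)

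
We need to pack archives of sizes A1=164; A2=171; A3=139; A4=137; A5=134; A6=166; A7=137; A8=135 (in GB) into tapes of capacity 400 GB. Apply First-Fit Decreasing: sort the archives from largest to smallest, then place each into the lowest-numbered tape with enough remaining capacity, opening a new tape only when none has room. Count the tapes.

Sorted descending: 171, 166, 164, 139, 137, 137, 135, 134.
tape 1: place 171 GB, 229 GB left
tape 1: place 166 GB, 63 GB left
tape 2: place 164 GB, 236 GB left
tape 2: place 139 GB, 97 GB left
tape 3: place 137 GB, 263 GB left
tape 3: place 137 GB, 126 GB left
tape 4: place 135 GB, 265 GB left
tape 4: place 134 GB, 131 GB left

4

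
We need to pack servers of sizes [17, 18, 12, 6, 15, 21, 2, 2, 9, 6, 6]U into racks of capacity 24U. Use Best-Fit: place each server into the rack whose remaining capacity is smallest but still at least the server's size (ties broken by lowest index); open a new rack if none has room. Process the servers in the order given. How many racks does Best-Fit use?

5

17U → rack 1 (remaining 7U)
18U → rack 2 (remaining 6U)
12U → rack 3 (remaining 12U)
6U → rack 2 (remaining 0U)
15U → rack 4 (remaining 9U)
21U → rack 5 (remaining 3U)
2U → rack 5 (remaining 1U)
2U → rack 1 (remaining 5U)
9U → rack 4 (remaining 0U)
6U → rack 3 (remaining 6U)
6U → rack 3 (remaining 0U)
Final racks: [17,2] [18,6] [12,6,6] [15,9] [21,2].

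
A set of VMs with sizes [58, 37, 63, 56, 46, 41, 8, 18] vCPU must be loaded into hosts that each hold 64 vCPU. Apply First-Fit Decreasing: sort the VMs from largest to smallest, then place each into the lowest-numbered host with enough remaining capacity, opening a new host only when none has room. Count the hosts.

6 hosts

Sorted descending: 63, 58, 56, 46, 41, 37, 18, 8.
63 vCPU → host 1 (remaining 1 vCPU)
58 vCPU → host 2 (remaining 6 vCPU)
56 vCPU → host 3 (remaining 8 vCPU)
46 vCPU → host 4 (remaining 18 vCPU)
41 vCPU → host 5 (remaining 23 vCPU)
37 vCPU → host 6 (remaining 27 vCPU)
18 vCPU → host 4 (remaining 0 vCPU)
8 vCPU → host 3 (remaining 0 vCPU)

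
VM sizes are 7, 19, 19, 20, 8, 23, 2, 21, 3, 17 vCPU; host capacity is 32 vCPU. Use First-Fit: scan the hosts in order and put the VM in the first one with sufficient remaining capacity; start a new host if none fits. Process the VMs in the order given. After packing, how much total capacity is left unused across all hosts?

host 1: place 7 vCPU, 25 vCPU left
host 1: place 19 vCPU, 6 vCPU left
host 2: place 19 vCPU, 13 vCPU left
host 3: place 20 vCPU, 12 vCPU left
host 2: place 8 vCPU, 5 vCPU left
host 4: place 23 vCPU, 9 vCPU left
host 1: place 2 vCPU, 4 vCPU left
host 5: place 21 vCPU, 11 vCPU left
host 1: place 3 vCPU, 1 vCPU left
host 6: place 17 vCPU, 15 vCPU left
6 hosts × 32 vCPU = 192 vCPU; used 139 vCPU; unused 53 vCPU.

53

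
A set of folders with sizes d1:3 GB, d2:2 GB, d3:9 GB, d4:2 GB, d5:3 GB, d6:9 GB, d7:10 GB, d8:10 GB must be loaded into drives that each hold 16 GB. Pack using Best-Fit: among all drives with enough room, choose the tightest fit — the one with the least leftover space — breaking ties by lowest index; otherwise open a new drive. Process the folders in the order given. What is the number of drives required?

4 drives

d1 (3 GB) → drive 1 (remaining 13 GB)
d2 (2 GB) → drive 1 (remaining 11 GB)
d3 (9 GB) → drive 1 (remaining 2 GB)
d4 (2 GB) → drive 1 (remaining 0 GB)
d5 (3 GB) → drive 2 (remaining 13 GB)
d6 (9 GB) → drive 2 (remaining 4 GB)
d7 (10 GB) → drive 3 (remaining 6 GB)
d8 (10 GB) → drive 4 (remaining 6 GB)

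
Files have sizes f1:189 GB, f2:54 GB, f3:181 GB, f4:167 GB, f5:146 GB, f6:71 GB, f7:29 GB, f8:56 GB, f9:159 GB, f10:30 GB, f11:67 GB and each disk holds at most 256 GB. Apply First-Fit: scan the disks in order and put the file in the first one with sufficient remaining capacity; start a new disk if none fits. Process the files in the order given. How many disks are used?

Put f1 (189 GB) in disk 1; 67 GB remain.
Put f2 (54 GB) in disk 1; 13 GB remain.
Put f3 (181 GB) in disk 2; 75 GB remain.
Put f4 (167 GB) in disk 3; 89 GB remain.
Put f5 (146 GB) in disk 4; 110 GB remain.
Put f6 (71 GB) in disk 2; 4 GB remain.
Put f7 (29 GB) in disk 3; 60 GB remain.
Put f8 (56 GB) in disk 3; 4 GB remain.
Put f9 (159 GB) in disk 5; 97 GB remain.
Put f10 (30 GB) in disk 4; 80 GB remain.
Put f11 (67 GB) in disk 4; 13 GB remain.
Final disks: [189,54] [181,71] [167,29,56] [146,30,67] [159].

5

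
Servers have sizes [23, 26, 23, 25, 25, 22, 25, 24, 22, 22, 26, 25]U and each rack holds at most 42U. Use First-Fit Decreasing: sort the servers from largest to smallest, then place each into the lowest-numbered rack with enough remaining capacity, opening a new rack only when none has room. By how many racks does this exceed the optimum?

0

First-Fit Decreasing: [26] [26] [25] [25] [25] [25] [24] [23] [23] [22] [22] [22] → 12 racks.
12 servers exceed 21U (half the capacity), and no two of those can share a rack, so at least 12 racks are needed.
So 12 is already optimal.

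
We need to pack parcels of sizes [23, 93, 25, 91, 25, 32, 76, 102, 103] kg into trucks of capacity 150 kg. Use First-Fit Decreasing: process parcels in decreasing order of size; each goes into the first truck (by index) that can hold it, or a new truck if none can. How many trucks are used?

5

Sorted descending: 103, 102, 93, 91, 76, 32, 25, 25, 23.
truck 1: place 103 kg, 47 kg left
truck 2: place 102 kg, 48 kg left
truck 3: place 93 kg, 57 kg left
truck 4: place 91 kg, 59 kg left
truck 5: place 76 kg, 74 kg left
truck 1: place 32 kg, 15 kg left
truck 2: place 25 kg, 23 kg left
truck 3: place 25 kg, 32 kg left
truck 2: place 23 kg, 0 kg left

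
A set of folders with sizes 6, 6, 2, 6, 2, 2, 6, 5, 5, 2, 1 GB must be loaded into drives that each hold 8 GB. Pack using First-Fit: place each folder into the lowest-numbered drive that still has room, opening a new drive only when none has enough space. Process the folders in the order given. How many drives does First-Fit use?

drive 1: place 6 GB, 2 GB left
drive 2: place 6 GB, 2 GB left
drive 1: place 2 GB, 0 GB left
drive 3: place 6 GB, 2 GB left
drive 2: place 2 GB, 0 GB left
drive 3: place 2 GB, 0 GB left
drive 4: place 6 GB, 2 GB left
drive 5: place 5 GB, 3 GB left
drive 6: place 5 GB, 3 GB left
drive 4: place 2 GB, 0 GB left
drive 5: place 1 GB, 2 GB left

6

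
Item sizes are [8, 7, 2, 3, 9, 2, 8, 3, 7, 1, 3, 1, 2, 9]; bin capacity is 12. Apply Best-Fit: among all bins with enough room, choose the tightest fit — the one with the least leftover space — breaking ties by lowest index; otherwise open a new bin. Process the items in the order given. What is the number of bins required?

6

bin 1: place 8, 4 left
bin 2: place 7, 5 left
bin 1: place 2, 2 left
bin 2: place 3, 2 left
bin 3: place 9, 3 left
bin 1: place 2, 0 left
bin 4: place 8, 4 left
bin 3: place 3, 0 left
bin 5: place 7, 5 left
bin 2: place 1, 1 left
bin 4: place 3, 1 left
bin 2: place 1, 0 left
bin 5: place 2, 3 left
bin 6: place 9, 3 left
Final bins: [8,2,2] [7,3,1,1] [9,3] [8,3] [7,2] [9].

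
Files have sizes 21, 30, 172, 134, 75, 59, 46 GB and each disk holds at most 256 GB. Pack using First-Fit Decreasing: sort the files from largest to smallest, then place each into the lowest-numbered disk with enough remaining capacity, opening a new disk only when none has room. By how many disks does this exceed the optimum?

0

First-Fit Decreasing: [172,75] [134,59,46] [30,21] → 3 disks.
Total size 537 GB; any packing needs at least ⌈537/256⌉ = 3 disks.
So 3 is already optimal.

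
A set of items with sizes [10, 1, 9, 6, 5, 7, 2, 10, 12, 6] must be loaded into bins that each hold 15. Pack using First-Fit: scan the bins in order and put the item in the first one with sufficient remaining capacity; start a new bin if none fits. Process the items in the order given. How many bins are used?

6 bins

Put 10 in bin 1; 5 remain.
Put 1 in bin 1; 4 remain.
Put 9 in bin 2; 6 remain.
Put 6 in bin 2; 0 remain.
Put 5 in bin 3; 10 remain.
Put 7 in bin 3; 3 remain.
Put 2 in bin 1; 2 remain.
Put 10 in bin 4; 5 remain.
Put 12 in bin 5; 3 remain.
Put 6 in bin 6; 9 remain.
Final bins: [10,1,2] [9,6] [5,7] [10] [12] [6].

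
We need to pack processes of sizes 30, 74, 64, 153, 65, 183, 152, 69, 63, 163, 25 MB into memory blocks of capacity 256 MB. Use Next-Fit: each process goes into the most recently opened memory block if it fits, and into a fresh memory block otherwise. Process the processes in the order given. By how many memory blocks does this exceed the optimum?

0

Next-Fit: [30,74,64] [153,65] [183] [152,69] [63,163,25] → 5 memory blocks.
Total size 1041 MB; any packing needs at least ⌈1041/256⌉ = 5 memory blocks.
So 5 is already optimal.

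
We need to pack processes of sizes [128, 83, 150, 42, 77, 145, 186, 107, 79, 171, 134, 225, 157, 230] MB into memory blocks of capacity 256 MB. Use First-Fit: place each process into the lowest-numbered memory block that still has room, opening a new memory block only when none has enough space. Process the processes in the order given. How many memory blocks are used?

9

128 MB → memory block 1 (remaining 128 MB)
83 MB → memory block 1 (remaining 45 MB)
150 MB → memory block 2 (remaining 106 MB)
42 MB → memory block 1 (remaining 3 MB)
77 MB → memory block 2 (remaining 29 MB)
145 MB → memory block 3 (remaining 111 MB)
186 MB → memory block 4 (remaining 70 MB)
107 MB → memory block 3 (remaining 4 MB)
79 MB → memory block 5 (remaining 177 MB)
171 MB → memory block 5 (remaining 6 MB)
134 MB → memory block 6 (remaining 122 MB)
225 MB → memory block 7 (remaining 31 MB)
157 MB → memory block 8 (remaining 99 MB)
230 MB → memory block 9 (remaining 26 MB)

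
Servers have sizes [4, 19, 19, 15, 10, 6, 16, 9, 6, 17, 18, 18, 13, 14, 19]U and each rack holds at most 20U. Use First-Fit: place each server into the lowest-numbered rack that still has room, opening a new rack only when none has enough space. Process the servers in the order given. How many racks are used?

Put 4U in rack 1; 16U remain.
Put 19U in rack 2; 1U remain.
Put 19U in rack 3; 1U remain.
Put 15U in rack 1; 1U remain.
Put 10U in rack 4; 10U remain.
Put 6U in rack 4; 4U remain.
Put 16U in rack 5; 4U remain.
Put 9U in rack 6; 11U remain.
Put 6U in rack 6; 5U remain.
Put 17U in rack 7; 3U remain.
Put 18U in rack 8; 2U remain.
Put 18U in rack 9; 2U remain.
Put 13U in rack 10; 7U remain.
Put 14U in rack 11; 6U remain.
Put 19U in rack 12; 1U remain.

12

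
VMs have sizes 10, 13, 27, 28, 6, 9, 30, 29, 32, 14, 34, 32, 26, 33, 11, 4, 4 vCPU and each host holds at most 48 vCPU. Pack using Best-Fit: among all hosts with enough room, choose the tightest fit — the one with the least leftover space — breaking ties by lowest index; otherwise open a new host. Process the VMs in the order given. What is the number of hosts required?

10

Put 10 vCPU in host 1; 38 vCPU remain.
Put 13 vCPU in host 1; 25 vCPU remain.
Put 27 vCPU in host 2; 21 vCPU remain.
Put 28 vCPU in host 3; 20 vCPU remain.
Put 6 vCPU in host 3; 14 vCPU remain.
Put 9 vCPU in host 3; 5 vCPU remain.
Put 30 vCPU in host 4; 18 vCPU remain.
Put 29 vCPU in host 5; 19 vCPU remain.
Put 32 vCPU in host 6; 16 vCPU remain.
Put 14 vCPU in host 6; 2 vCPU remain.
Put 34 vCPU in host 7; 14 vCPU remain.
Put 32 vCPU in host 8; 16 vCPU remain.
Put 26 vCPU in host 9; 22 vCPU remain.
Put 33 vCPU in host 10; 15 vCPU remain.
Put 11 vCPU in host 7; 3 vCPU remain.
Put 4 vCPU in host 3; 1 vCPU remain.
Put 4 vCPU in host 10; 11 vCPU remain.
Final hosts: [10,13] [27] [28,6,9,4] [30] [29] [32,14] [34,11] [32] [26] [33,4].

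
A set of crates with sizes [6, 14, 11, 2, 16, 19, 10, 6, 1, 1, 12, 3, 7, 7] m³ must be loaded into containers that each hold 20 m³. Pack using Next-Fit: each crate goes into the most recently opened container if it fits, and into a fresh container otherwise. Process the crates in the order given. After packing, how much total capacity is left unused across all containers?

container 1: place 6 m³, 14 m³ left
container 1: place 14 m³, 0 m³ left
container 2: place 11 m³, 9 m³ left
container 2: place 2 m³, 7 m³ left
container 3: place 16 m³, 4 m³ left
container 4: place 19 m³, 1 m³ left
container 5: place 10 m³, 10 m³ left
container 5: place 6 m³, 4 m³ left
container 5: place 1 m³, 3 m³ left
container 5: place 1 m³, 2 m³ left
container 6: place 12 m³, 8 m³ left
container 6: place 3 m³, 5 m³ left
container 7: place 7 m³, 13 m³ left
container 7: place 7 m³, 6 m³ left
7 containers × 20 m³ = 140 m³; used 115 m³; unused 25 m³.

25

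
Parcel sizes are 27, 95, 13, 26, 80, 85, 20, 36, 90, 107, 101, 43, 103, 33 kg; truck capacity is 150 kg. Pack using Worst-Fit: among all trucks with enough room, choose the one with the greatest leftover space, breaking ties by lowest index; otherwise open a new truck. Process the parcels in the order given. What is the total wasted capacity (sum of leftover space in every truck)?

191

Put 27 kg in truck 1; 123 kg remain.
Put 95 kg in truck 1; 28 kg remain.
Put 13 kg in truck 1; 15 kg remain.
Put 26 kg in truck 2; 124 kg remain.
Put 80 kg in truck 2; 44 kg remain.
Put 85 kg in truck 3; 65 kg remain.
Put 20 kg in truck 3; 45 kg remain.
Put 36 kg in truck 3; 9 kg remain.
Put 90 kg in truck 4; 60 kg remain.
Put 107 kg in truck 5; 43 kg remain.
Put 101 kg in truck 6; 49 kg remain.
Put 43 kg in truck 4; 17 kg remain.
Put 103 kg in truck 7; 47 kg remain.
Put 33 kg in truck 6; 16 kg remain.
7 trucks × 150 kg = 1050 kg; used 859 kg; unused 191 kg.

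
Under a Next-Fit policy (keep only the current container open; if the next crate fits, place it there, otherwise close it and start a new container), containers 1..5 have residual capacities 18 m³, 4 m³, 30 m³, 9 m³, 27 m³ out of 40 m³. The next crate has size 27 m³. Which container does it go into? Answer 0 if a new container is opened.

5

Next-Fit only looks at container 5, which has 27 m³ free.
27 m³ fits there.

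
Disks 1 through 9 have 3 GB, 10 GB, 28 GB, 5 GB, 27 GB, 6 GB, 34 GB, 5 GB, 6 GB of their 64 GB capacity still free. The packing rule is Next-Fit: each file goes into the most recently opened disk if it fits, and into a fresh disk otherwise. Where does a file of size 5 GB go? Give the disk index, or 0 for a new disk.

Next-Fit only looks at disk 9, which has 6 GB free.
5 GB fits there.

9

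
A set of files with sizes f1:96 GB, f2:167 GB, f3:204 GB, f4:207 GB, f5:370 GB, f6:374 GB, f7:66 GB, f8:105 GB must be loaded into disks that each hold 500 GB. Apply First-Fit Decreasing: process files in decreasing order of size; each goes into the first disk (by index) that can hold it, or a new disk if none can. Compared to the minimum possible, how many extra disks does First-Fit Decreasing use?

First-Fit Decreasing: [374,105] [370,96] [207,204,66] [167] → 4 disks.
Total size 1589 GB; any packing needs at least ⌈1589/500⌉ = 4 disks.
So 4 is already optimal.

0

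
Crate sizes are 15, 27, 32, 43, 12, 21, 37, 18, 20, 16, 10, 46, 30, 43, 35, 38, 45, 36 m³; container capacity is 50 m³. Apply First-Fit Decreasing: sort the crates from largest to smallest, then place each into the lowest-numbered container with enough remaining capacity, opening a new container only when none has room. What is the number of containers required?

12

Sorted descending: 46, 45, 43, 43, 38, 37, 36, 35, 32, 30, 27, 21, 20, 18, 16, 15, 12, 10.
46 m³ → container 1 (remaining 4 m³)
45 m³ → container 2 (remaining 5 m³)
43 m³ → container 3 (remaining 7 m³)
43 m³ → container 4 (remaining 7 m³)
38 m³ → container 5 (remaining 12 m³)
37 m³ → container 6 (remaining 13 m³)
36 m³ → container 7 (remaining 14 m³)
35 m³ → container 8 (remaining 15 m³)
32 m³ → container 9 (remaining 18 m³)
30 m³ → container 10 (remaining 20 m³)
27 m³ → container 11 (remaining 23 m³)
21 m³ → container 11 (remaining 2 m³)
20 m³ → container 10 (remaining 0 m³)
18 m³ → container 9 (remaining 0 m³)
16 m³ → container 12 (remaining 34 m³)
15 m³ → container 8 (remaining 0 m³)
12 m³ → container 5 (remaining 0 m³)
10 m³ → container 6 (remaining 3 m³)
Final containers: [46] [45] [43] [43] [38,12] [37,10] [36] [35,15] [32,18] [30,20] [27,21] [16].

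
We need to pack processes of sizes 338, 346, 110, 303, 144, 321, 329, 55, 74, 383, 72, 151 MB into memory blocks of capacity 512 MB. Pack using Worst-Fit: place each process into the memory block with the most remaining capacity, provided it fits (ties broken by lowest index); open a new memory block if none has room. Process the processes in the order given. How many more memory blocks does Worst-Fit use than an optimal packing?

1

Worst-Fit: [338,110] [346,72] [303,144] [321,55] [329,74] [383] [151] → 7 memory blocks.
Total size 2626 MB; any packing needs at least ⌈2626/512⌉ = 6 memory blocks.
An optimal packing achieves that bound: [383,110] [346,151] [338,144] [329,74,72] [321,55] [303] → 6 memory blocks.
Excess: 7 − 6 = 1.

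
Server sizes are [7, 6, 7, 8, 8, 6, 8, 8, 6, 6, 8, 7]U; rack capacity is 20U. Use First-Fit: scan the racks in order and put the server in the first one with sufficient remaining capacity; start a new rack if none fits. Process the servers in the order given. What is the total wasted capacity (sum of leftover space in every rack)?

15

Put 7U in rack 1; 13U remain.
Put 6U in rack 1; 7U remain.
Put 7U in rack 1; 0U remain.
Put 8U in rack 2; 12U remain.
Put 8U in rack 2; 4U remain.
Put 6U in rack 3; 14U remain.
Put 8U in rack 3; 6U remain.
Put 8U in rack 4; 12U remain.
Put 6U in rack 3; 0U remain.
Put 6U in rack 4; 6U remain.
Put 8U in rack 5; 12U remain.
Put 7U in rack 5; 5U remain.
5 racks × 20U = 100U; used 85U; unused 15U.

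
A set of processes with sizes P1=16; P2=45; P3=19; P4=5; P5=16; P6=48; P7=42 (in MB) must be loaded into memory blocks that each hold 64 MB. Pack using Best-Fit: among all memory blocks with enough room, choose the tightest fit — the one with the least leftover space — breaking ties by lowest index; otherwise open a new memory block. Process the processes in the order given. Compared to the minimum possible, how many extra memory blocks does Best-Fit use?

Best-Fit: [16,45] [19,5,16] [48] [42] → 4 memory blocks.
Total size 191 MB; any packing needs at least ⌈191/64⌉ = 3 memory blocks.
An optimal packing achieves that bound: [48,16] [45,19] [42,16,5] → 3 memory blocks.
Excess: 4 − 3 = 1.

1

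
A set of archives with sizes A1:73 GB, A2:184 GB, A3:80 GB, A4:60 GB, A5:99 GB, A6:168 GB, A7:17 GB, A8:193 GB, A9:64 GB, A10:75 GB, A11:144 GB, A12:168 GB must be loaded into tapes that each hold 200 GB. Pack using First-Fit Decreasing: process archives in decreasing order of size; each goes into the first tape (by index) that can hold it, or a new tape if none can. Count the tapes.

8

Sorted descending: 193, 184, 168, 168, 144, 99, 80, 75, 73, 64, 60, 17.
193 GB → tape 1 (remaining 7 GB)
184 GB → tape 2 (remaining 16 GB)
168 GB → tape 3 (remaining 32 GB)
168 GB → tape 4 (remaining 32 GB)
144 GB → tape 5 (remaining 56 GB)
99 GB → tape 6 (remaining 101 GB)
80 GB → tape 6 (remaining 21 GB)
75 GB → tape 7 (remaining 125 GB)
73 GB → tape 7 (remaining 52 GB)
64 GB → tape 8 (remaining 136 GB)
60 GB → tape 8 (remaining 76 GB)
17 GB → tape 3 (remaining 15 GB)
Final tapes: [193] [184] [168,17] [168] [144] [99,80] [75,73] [64,60].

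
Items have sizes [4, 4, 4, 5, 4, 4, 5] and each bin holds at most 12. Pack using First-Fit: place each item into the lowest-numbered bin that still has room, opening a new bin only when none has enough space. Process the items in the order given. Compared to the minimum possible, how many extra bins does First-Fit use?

First-Fit: [4,4,4] [5,4] [4,5] → 3 bins.
Total size 30; any packing needs at least ⌈30/12⌉ = 3 bins.
So 3 is already optimal.

0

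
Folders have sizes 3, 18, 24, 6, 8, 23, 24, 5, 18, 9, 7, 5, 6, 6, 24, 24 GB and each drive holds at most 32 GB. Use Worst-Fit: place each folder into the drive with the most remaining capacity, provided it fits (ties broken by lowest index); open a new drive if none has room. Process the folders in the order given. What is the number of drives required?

8

3 GB → drive 1 (remaining 29 GB)
18 GB → drive 1 (remaining 11 GB)
24 GB → drive 2 (remaining 8 GB)
6 GB → drive 1 (remaining 5 GB)
8 GB → drive 2 (remaining 0 GB)
23 GB → drive 3 (remaining 9 GB)
24 GB → drive 4 (remaining 8 GB)
5 GB → drive 3 (remaining 4 GB)
18 GB → drive 5 (remaining 14 GB)
9 GB → drive 5 (remaining 5 GB)
7 GB → drive 4 (remaining 1 GB)
5 GB → drive 1 (remaining 0 GB)
6 GB → drive 6 (remaining 26 GB)
6 GB → drive 6 (remaining 20 GB)
24 GB → drive 7 (remaining 8 GB)
24 GB → drive 8 (remaining 8 GB)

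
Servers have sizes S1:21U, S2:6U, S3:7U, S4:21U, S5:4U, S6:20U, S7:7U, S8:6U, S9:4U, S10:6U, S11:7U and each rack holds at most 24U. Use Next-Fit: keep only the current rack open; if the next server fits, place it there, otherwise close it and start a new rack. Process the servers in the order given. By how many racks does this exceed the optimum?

Next-Fit: [21] [6,7] [21] [4,20] [7,6,4,6] [7] → 6 racks.
Total size 109U; any packing needs at least ⌈109/24⌉ = 5 racks.
An optimal packing achieves that bound: [21] [21] [20,4] [7,7,7] [6,6,6,4] → 5 racks.
Excess: 6 − 5 = 1.

1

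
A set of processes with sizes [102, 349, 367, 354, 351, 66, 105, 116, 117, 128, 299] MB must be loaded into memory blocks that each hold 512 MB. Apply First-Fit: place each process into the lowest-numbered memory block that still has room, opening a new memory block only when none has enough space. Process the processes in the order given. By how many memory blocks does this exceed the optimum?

1

First-Fit: [102,349] [367,66] [354,105] [351,116] [117,128] [299] → 6 memory blocks.
Total size 2354 MB; any packing needs at least ⌈2354/512⌉ = 5 memory blocks.
An optimal packing achieves that bound: [367,128] [354,117] [351,116] [349,105] [299,102,66] → 5 memory blocks.
Excess: 6 − 5 = 1.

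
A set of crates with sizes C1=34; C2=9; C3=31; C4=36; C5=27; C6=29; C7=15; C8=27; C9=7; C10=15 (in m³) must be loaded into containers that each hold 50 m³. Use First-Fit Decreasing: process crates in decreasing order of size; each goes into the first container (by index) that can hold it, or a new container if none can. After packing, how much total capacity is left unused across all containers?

70

Sorted descending: 36, 34, 31, 29, 27, 27, 15, 15, 9, 7.
Put 36 m³ in container 1; 14 m³ remain.
Put 34 m³ in container 2; 16 m³ remain.
Put 31 m³ in container 3; 19 m³ remain.
Put 29 m³ in container 4; 21 m³ remain.
Put 27 m³ in container 5; 23 m³ remain.
Put 27 m³ in container 6; 23 m³ remain.
Put 15 m³ in container 2; 1 m³ remain.
Put 15 m³ in container 3; 4 m³ remain.
Put 9 m³ in container 1; 5 m³ remain.
Put 7 m³ in container 4; 14 m³ remain.
6 containers × 50 m³ = 300 m³; used 230 m³; unused 70 m³.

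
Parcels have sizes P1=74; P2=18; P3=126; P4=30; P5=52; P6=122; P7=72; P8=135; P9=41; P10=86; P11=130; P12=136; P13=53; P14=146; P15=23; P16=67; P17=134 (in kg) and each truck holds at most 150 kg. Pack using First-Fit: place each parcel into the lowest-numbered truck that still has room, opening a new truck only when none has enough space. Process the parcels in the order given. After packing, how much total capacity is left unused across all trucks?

205

Put P1 (74 kg) in truck 1; 76 kg remain.
Put P2 (18 kg) in truck 1; 58 kg remain.
Put P3 (126 kg) in truck 2; 24 kg remain.
Put P4 (30 kg) in truck 1; 28 kg remain.
Put P5 (52 kg) in truck 3; 98 kg remain.
Put P6 (122 kg) in truck 4; 28 kg remain.
Put P7 (72 kg) in truck 3; 26 kg remain.
Put P8 (135 kg) in truck 5; 15 kg remain.
Put P9 (41 kg) in truck 6; 109 kg remain.
Put P10 (86 kg) in truck 6; 23 kg remain.
Put P11 (130 kg) in truck 7; 20 kg remain.
Put P12 (136 kg) in truck 8; 14 kg remain.
Put P13 (53 kg) in truck 9; 97 kg remain.
Put P14 (146 kg) in truck 10; 4 kg remain.
Put P15 (23 kg) in truck 1; 5 kg remain.
Put P16 (67 kg) in truck 9; 30 kg remain.
Put P17 (134 kg) in truck 11; 16 kg remain.
11 trucks × 150 kg = 1650 kg; used 1445 kg; unused 205 kg.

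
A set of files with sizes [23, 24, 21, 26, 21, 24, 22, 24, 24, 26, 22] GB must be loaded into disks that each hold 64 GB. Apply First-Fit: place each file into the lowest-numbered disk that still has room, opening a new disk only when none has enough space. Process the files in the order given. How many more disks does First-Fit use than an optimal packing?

1

First-Fit: [23,24] [21,26] [21,24] [22,24] [24,26] [22] → 6 disks.
Total size 257 GB; any packing needs at least ⌈257/64⌉ = 5 disks.
An optimal packing achieves that bound: [26,26] [24,24] [24,24] [23,22] [22,21,21] → 5 disks.
Excess: 6 − 5 = 1.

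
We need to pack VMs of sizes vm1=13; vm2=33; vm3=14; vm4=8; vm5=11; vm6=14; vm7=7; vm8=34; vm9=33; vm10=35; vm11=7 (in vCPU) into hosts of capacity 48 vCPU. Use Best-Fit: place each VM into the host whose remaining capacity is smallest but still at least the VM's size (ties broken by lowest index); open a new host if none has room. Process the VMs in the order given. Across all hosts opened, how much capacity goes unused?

31

host 1: place vm1 (13 vCPU), 35 vCPU left
host 1: place vm2 (33 vCPU), 2 vCPU left
host 2: place vm3 (14 vCPU), 34 vCPU left
host 2: place vm4 (8 vCPU), 26 vCPU left
host 2: place vm5 (11 vCPU), 15 vCPU left
host 2: place vm6 (14 vCPU), 1 vCPU left
host 3: place vm7 (7 vCPU), 41 vCPU left
host 3: place vm8 (34 vCPU), 7 vCPU left
host 4: place vm9 (33 vCPU), 15 vCPU left
host 5: place vm10 (35 vCPU), 13 vCPU left
host 3: place vm11 (7 vCPU), 0 vCPU left
5 hosts × 48 vCPU = 240 vCPU; used 209 vCPU; unused 31 vCPU.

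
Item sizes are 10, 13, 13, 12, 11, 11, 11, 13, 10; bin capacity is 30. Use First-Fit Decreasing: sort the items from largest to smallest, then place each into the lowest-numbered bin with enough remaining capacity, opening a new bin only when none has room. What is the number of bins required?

Sorted descending: 13, 13, 13, 12, 11, 11, 11, 10, 10.
Put 13 in bin 1; 17 remain.
Put 13 in bin 1; 4 remain.
Put 13 in bin 2; 17 remain.
Put 12 in bin 2; 5 remain.
Put 11 in bin 3; 19 remain.
Put 11 in bin 3; 8 remain.
Put 11 in bin 4; 19 remain.
Put 10 in bin 4; 9 remain.
Put 10 in bin 5; 20 remain.
Final bins: [13,13] [13,12] [11,11] [11,10] [10].

5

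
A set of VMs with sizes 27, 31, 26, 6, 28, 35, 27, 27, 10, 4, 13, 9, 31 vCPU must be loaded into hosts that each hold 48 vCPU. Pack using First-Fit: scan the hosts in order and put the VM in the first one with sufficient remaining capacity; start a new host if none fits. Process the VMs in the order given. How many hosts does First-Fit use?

host 1: place 27 vCPU, 21 vCPU left
host 2: place 31 vCPU, 17 vCPU left
host 3: place 26 vCPU, 22 vCPU left
host 1: place 6 vCPU, 15 vCPU left
host 4: place 28 vCPU, 20 vCPU left
host 5: place 35 vCPU, 13 vCPU left
host 6: place 27 vCPU, 21 vCPU left
host 7: place 27 vCPU, 21 vCPU left
host 1: place 10 vCPU, 5 vCPU left
host 1: place 4 vCPU, 1 vCPU left
host 2: place 13 vCPU, 4 vCPU left
host 3: place 9 vCPU, 13 vCPU left
host 8: place 31 vCPU, 17 vCPU left

8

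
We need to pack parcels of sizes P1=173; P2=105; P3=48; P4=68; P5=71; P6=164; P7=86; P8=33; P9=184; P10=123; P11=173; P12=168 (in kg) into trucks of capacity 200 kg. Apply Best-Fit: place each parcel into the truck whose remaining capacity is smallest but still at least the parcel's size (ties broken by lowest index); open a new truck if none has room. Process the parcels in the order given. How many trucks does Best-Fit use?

9 trucks

truck 1: place P1 (173 kg), 27 kg left
truck 2: place P2 (105 kg), 95 kg left
truck 2: place P3 (48 kg), 47 kg left
truck 3: place P4 (68 kg), 132 kg left
truck 3: place P5 (71 kg), 61 kg left
truck 4: place P6 (164 kg), 36 kg left
truck 5: place P7 (86 kg), 114 kg left
truck 4: place P8 (33 kg), 3 kg left
truck 6: place P9 (184 kg), 16 kg left
truck 7: place P10 (123 kg), 77 kg left
truck 8: place P11 (173 kg), 27 kg left
truck 9: place P12 (168 kg), 32 kg left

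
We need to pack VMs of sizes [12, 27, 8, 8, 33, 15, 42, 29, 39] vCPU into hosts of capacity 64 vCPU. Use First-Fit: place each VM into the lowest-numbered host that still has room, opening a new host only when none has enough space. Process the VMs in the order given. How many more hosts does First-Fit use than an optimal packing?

First-Fit: [12,27,8,8] [33,15] [42] [29] [39] → 5 hosts.
Total size 213 vCPU; any packing needs at least ⌈213/64⌉ = 4 hosts.
An optimal packing achieves that bound: [42,15] [39,12,8] [33,29] [27,8] → 4 hosts.
Excess: 5 − 4 = 1.

1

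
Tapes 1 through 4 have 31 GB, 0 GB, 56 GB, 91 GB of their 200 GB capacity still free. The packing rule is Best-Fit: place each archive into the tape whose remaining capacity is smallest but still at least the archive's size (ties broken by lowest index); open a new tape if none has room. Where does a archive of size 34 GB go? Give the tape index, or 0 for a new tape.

3

Tapes with room: tape 3 (56 GB), tape 4 (91 GB).
Tightest fit is tape 3 with 56 GB free.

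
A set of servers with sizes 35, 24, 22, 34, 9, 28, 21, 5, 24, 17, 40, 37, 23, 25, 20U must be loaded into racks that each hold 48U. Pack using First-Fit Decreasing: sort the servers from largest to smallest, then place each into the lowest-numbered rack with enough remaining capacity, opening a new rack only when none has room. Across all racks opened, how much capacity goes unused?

68

Sorted descending: 40, 37, 35, 34, 28, 25, 24, 24, 23, 22, 21, 20, 17, 9, 5.
Put 40U in rack 1; 8U remain.
Put 37U in rack 2; 11U remain.
Put 35U in rack 3; 13U remain.
Put 34U in rack 4; 14U remain.
Put 28U in rack 5; 20U remain.
Put 25U in rack 6; 23U remain.
Put 24U in rack 7; 24U remain.
Put 24U in rack 7; 0U remain.
Put 23U in rack 6; 0U remain.
Put 22U in rack 8; 26U remain.
Put 21U in rack 8; 5U remain.
Put 20U in rack 5; 0U remain.
Put 17U in rack 9; 31U remain.
Put 9U in rack 2; 2U remain.
Put 5U in rack 1; 3U remain.
9 racks × 48U = 432U; used 364U; unused 68U.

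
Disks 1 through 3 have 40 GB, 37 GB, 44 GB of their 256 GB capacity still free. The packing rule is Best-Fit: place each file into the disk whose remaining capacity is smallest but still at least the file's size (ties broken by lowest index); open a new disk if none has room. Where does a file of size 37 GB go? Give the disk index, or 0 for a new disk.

2

Disks with room: disk 1 (40 GB), disk 2 (37 GB), disk 3 (44 GB).
Tightest fit is disk 2 with 37 GB free.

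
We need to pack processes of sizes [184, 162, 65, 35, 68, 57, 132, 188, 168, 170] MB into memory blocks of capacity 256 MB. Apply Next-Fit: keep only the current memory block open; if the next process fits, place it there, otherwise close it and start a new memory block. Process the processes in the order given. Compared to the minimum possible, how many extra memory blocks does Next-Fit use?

1

Next-Fit: [184] [162,65] [35,68,57] [132] [188] [168] [170] → 7 memory blocks.
6 processes exceed 128 MB (half the capacity), and no two of those can share a memory block, so at least 6 memory blocks are needed.
An optimal packing achieves that bound: [188,68] [184,65] [170,57] [168,35] [162] [132] → 6 memory blocks.
Excess: 7 − 6 = 1.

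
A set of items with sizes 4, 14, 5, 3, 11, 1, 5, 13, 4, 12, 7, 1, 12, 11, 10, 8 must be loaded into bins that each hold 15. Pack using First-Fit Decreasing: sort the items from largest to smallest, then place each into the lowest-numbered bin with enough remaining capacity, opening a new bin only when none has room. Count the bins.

9 bins

Sorted descending: 14, 13, 12, 12, 11, 11, 10, 8, 7, 5, 5, 4, 4, 3, 1, 1.
bin 1: place 14, 1 left
bin 2: place 13, 2 left
bin 3: place 12, 3 left
bin 4: place 12, 3 left
bin 5: place 11, 4 left
bin 6: place 11, 4 left
bin 7: place 10, 5 left
bin 8: place 8, 7 left
bin 8: place 7, 0 left
bin 7: place 5, 0 left
bin 9: place 5, 10 left
bin 5: place 4, 0 left
bin 6: place 4, 0 left
bin 3: place 3, 0 left
bin 1: place 1, 0 left
bin 2: place 1, 1 left
Final bins: [14,1] [13,1] [12,3] [12] [11,4] [11,4] [10,5] [8,7] [5].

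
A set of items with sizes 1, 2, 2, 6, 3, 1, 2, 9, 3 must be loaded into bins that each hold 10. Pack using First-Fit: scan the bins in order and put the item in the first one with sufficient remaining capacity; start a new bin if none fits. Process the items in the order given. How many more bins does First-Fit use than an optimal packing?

First-Fit: [1,2,2,3,1] [6,2] [9] [3] → 4 bins.
Total size 29; any packing needs at least ⌈29/10⌉ = 3 bins.
An optimal packing achieves that bound: [9,1] [6,3,1] [3,2,2,2] → 3 bins.
Excess: 4 − 3 = 1.

1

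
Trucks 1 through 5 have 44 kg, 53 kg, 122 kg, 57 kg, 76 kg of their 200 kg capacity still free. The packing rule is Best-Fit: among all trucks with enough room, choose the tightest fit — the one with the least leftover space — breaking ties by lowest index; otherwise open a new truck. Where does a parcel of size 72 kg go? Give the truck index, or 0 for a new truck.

5

Trucks with room: truck 3 (122 kg), truck 5 (76 kg).
Tightest fit is truck 5 with 76 kg free.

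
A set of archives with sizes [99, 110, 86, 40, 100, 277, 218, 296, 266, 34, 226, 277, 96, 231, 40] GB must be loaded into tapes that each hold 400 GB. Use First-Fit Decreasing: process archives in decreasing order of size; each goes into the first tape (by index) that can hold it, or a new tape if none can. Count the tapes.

7

Sorted descending: 296, 277, 277, 266, 231, 226, 218, 110, 100, 99, 96, 86, 40, 40, 34.
Put 296 GB in tape 1; 104 GB remain.
Put 277 GB in tape 2; 123 GB remain.
Put 277 GB in tape 3; 123 GB remain.
Put 266 GB in tape 4; 134 GB remain.
Put 231 GB in tape 5; 169 GB remain.
Put 226 GB in tape 6; 174 GB remain.
Put 218 GB in tape 7; 182 GB remain.
Put 110 GB in tape 2; 13 GB remain.
Put 100 GB in tape 1; 4 GB remain.
Put 99 GB in tape 3; 24 GB remain.
Put 96 GB in tape 4; 38 GB remain.
Put 86 GB in tape 5; 83 GB remain.
Put 40 GB in tape 5; 43 GB remain.
Put 40 GB in tape 5; 3 GB remain.
Put 34 GB in tape 4; 4 GB remain.
Final tapes: [296,100] [277,110] [277,99] [266,96,34] [231,86,40,40] [226] [218].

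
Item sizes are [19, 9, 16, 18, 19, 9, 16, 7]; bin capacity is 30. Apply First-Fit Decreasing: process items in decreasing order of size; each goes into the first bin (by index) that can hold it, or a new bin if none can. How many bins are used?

Sorted descending: 19, 19, 18, 16, 16, 9, 9, 7.
Put 19 in bin 1; 11 remain.
Put 19 in bin 2; 11 remain.
Put 18 in bin 3; 12 remain.
Put 16 in bin 4; 14 remain.
Put 16 in bin 5; 14 remain.
Put 9 in bin 1; 2 remain.
Put 9 in bin 2; 2 remain.
Put 7 in bin 3; 5 remain.

5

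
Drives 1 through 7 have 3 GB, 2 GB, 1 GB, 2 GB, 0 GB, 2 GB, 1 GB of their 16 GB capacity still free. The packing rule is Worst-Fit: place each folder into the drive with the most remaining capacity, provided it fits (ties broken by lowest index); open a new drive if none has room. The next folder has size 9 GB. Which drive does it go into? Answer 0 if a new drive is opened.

No drive has ≥ 9 GB free, so a new drive is opened.

0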